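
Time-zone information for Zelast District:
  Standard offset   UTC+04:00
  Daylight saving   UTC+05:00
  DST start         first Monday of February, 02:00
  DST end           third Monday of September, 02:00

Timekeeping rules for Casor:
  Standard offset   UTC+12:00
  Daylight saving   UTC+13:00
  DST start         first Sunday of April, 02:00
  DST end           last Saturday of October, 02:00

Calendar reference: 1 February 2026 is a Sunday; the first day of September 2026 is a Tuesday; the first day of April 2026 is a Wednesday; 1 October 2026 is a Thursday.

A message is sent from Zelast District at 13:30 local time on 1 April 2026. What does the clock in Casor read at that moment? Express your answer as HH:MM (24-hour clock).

1 February 2026 is a Sunday, so the first Monday is February 2.
1 September 2026 is a Tuesday, so the first Monday is September 7 and the third is September 21.
Daylight saving runs 2 February – 21 September; 1 April 2026 is inside that window, so Zelast District is at UTC+05:00.
13:30 Zelast District − 5h = 08:30 UTC.
1 April 2026 is a Wednesday, so the first Sunday is April 5.
1 October 2026 is a Thursday, so Saturdays fall on 3, 10, 17, 24, 31; the last is October 31.
At the standard offset (UTC+12:00), 08:30 UTC + 12h = 20:30 Casor standard time.
The standard-time date in Casor, 1 April 2026, does not fall between 5 April and 31 October, so daylight saving is not in effect and Casor is at UTC+12:00.
08:30 UTC + 12h = 20:30 Casor.

20:30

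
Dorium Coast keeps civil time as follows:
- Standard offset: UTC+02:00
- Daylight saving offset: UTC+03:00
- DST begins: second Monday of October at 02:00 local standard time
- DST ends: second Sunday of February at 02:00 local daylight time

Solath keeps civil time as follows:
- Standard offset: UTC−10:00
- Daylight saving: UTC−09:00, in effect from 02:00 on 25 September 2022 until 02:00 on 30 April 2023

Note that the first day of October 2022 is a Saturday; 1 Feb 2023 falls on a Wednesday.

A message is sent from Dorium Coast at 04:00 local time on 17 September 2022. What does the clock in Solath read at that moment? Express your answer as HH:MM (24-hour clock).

1 October 2022 is a Saturday, so the first Monday is October 3 and the second is October 10.
1 February 2023 is a Wednesday, so the first Sunday is February 5 and the second is February 12.
17 September 2022 does not fall between 10 October 2022 and 12 February 2023, so daylight saving is not in effect and Dorium Coast is at UTC+02:00.
04:00 Dorium Coast − 2h = 02:00 UTC.
At the standard offset (UTC−10:00), 02:00 UTC − 10h = 16:00 Solath standard time (rolling into the previous day, 16 September 2022).
Daylight saving runs 25 September 2022 – 30 April 2023; the standard-time date in Solath, 16 September 2022, is outside that window, so Solath is on standard time at UTC−10:00.
02:00 UTC − 10h = 16:00 Solath (rolling into the previous day, 16 September 2022).

16:00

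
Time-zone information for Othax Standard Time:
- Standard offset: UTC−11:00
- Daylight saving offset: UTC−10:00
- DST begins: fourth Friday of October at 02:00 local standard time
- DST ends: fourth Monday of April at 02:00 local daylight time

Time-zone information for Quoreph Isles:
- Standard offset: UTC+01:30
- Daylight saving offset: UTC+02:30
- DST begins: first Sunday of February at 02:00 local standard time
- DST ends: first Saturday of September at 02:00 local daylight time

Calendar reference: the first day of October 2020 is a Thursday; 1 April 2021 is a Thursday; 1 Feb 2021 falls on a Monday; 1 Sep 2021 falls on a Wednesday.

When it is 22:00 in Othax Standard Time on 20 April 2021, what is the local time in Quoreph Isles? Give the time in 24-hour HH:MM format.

1 October 2020 is a Thursday, so the first Friday is October 2 and the fourth is October 23.
1 April 2021 is a Thursday, so the first Monday is April 5 and the fourth is April 26.
Daylight saving runs 23 October 2020 – 26 April 2021; 20 April 2021 is inside that window, so Othax Standard Time is at UTC−10:00.
22:00 Othax Standard Time + 10h = 08:00 UTC (rolling into the next day, 21 April 2021).
1 February 2021 is a Monday, so the first Sunday is February 7.
1 September 2021 is a Wednesday, so the first Saturday is September 4.
At the standard offset (UTC+01:30), 08:00 UTC + 1h30m = 09:30 Quoreph Isles standard time.
Daylight saving runs 7 February – 4 September; the standard-time date in Quoreph Isles, 21 April 2021, is inside that window, so Quoreph Isles is at UTC+02:30.
08:00 UTC + 2h30m = 10:30 Quoreph Isles.

10:30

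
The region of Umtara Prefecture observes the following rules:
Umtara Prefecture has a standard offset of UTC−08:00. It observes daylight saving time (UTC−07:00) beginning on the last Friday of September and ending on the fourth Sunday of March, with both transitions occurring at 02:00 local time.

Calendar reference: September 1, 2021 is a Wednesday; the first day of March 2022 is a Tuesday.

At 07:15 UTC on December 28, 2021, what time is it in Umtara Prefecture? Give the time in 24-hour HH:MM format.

1 September 2021 is a Wednesday, so Fridays fall on 3, 10, 17, 24; the last is September 24.
1 March 2022 is a Tuesday, so the first Sunday is March 6 and the fourth is March 27.
At the standard offset (UTC−08:00), 07:15 UTC − 8h = 23:15 Umtara Prefecture standard time (rolling into the previous day, 27 December 2021).
The standard-time date in Umtara Prefecture, December 27, 2021, falls between 24 September 2021 and 27 March 2022, so daylight saving is in effect and Umtara Prefecture is at UTC−07:00.
07:15 UTC − 7h = 00:15 local.

00:15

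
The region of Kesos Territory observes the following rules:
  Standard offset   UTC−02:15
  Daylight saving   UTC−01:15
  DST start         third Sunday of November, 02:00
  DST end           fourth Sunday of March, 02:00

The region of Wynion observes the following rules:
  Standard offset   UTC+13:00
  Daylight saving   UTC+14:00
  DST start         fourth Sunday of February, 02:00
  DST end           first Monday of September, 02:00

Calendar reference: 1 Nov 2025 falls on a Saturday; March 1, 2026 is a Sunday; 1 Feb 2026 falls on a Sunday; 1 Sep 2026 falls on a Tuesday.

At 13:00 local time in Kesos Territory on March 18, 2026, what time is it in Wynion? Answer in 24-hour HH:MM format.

04:15

1 November 2025 is a Saturday, so the first Sunday is November 2 and the third is November 16.
1 March 2026 is a Sunday, so the first Sunday is March 1 and the fourth is March 22.
March 18, 2026 falls between 16 November 2025 and 22 March 2026, so daylight saving is in effect and Kesos Territory is at UTC−01:15.
13:00 Kesos Territory + 1h15m = 14:15 UTC.
1 February 2026 is a Sunday, so the first Sunday is February 1 and the fourth is February 22.
1 September 2026 is a Tuesday, so the first Monday is September 7.
At the standard offset (UTC+13:00), 14:15 UTC + 13h = 03:15 Wynion standard time (rolling into the next day, 19 March 2026).
The standard-time date in Wynion, March 19, 2026, lies within the daylight-saving period (22 February – 7 September), so Wynion is on daylight time, UTC+14:00.
14:15 UTC + 14h = 04:15 Wynion (rolling into the next day, 19 March 2026).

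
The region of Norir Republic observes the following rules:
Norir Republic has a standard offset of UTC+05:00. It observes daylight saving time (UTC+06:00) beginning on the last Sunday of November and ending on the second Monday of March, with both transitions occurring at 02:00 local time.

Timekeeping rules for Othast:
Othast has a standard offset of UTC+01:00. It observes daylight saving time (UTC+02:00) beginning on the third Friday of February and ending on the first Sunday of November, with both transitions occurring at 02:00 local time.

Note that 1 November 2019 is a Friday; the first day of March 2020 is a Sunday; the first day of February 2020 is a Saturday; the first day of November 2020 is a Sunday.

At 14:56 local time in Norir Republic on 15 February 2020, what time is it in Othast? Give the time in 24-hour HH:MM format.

1 November 2019 is a Friday, so Sundays fall on 3, 10, 17, 24; the last is November 24.
1 March 2020 is a Sunday, so the first Monday is March 2 and the second is March 9.
15 February 2020 falls between 24 November 2019 and 9 March 2020, so daylight saving is in effect and Norir Republic is at UTC+06:00.
14:56 Norir Republic − 6h = 08:56 UTC.
1 February 2020 is a Saturday, so the first Friday is February 7 and the third is February 21.
1 November 2020 is a Sunday, so the first Sunday is November 1.
At the standard offset (UTC+01:00), 08:56 UTC + 1h = 09:56 Othast standard time.
Daylight saving runs 21 February – 1 November; the standard-time date in Othast, 15 February 2020, is outside that window, so Othast is on standard time at UTC+01:00.
08:56 UTC + 1h = 09:56 Othast.

09:56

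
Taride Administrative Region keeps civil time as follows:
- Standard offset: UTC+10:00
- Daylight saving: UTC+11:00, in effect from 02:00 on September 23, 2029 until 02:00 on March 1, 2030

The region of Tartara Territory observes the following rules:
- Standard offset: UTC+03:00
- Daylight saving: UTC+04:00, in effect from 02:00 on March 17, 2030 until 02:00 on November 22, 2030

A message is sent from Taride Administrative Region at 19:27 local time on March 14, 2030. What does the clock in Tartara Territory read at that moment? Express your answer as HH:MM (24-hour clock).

12:27

March 14, 2030 is outside the daylight-saving period (23 September 2029 – 1 March 2030), so Taride Administrative Region is on standard time, UTC+10:00.
19:27 Taride Administrative Region − 10h = 09:27 UTC.
At the standard offset (UTC+03:00), 09:27 UTC + 3h = 12:27 Tartara Territory standard time.
Daylight saving runs 17 March – 22 November; the standard-time date in Tartara Territory, March 14, 2030, is outside that window, so Tartara Territory is on standard time at UTC+03:00.
09:27 UTC + 3h = 12:27 Tartara Territory.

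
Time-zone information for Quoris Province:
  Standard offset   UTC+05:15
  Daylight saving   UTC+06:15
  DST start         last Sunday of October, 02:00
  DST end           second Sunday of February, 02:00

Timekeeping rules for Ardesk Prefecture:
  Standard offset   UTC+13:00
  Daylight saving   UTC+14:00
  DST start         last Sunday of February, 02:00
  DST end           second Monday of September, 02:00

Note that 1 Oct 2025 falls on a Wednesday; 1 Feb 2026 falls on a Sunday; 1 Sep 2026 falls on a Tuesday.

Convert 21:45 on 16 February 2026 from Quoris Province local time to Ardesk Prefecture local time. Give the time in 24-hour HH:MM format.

1 October 2025 is a Wednesday, so Sundays fall on 5, 12, 19, 26; the last is October 26.
1 February 2026 is a Sunday, so the first Sunday is February 1 and the second is February 8.
Daylight saving runs 26 October 2025 – 8 February 2026; 16 February 2026 is outside that window, so Quoris Province is on standard time at UTC+05:15.
21:45 Quoris Province − 5h15m = 16:30 UTC.
1 February 2026 is a Sunday, so Sundays fall on 1, 8, 15, 22; the last is February 22.
1 September 2026 is a Tuesday, so the first Monday is September 7 and the second is September 14.
At the standard offset (UTC+13:00), 16:30 UTC + 13h = 05:30 Ardesk Prefecture standard time (rolling into the next day, 17 February 2026).
The standard-time date in Ardesk Prefecture, 17 February 2026, is outside the daylight-saving period (22 February – 14 September), so Ardesk Prefecture is on standard time, UTC+13:00.
16:30 UTC + 13h = 05:30 Ardesk Prefecture (rolling into the next day, 17 February 2026).

05:30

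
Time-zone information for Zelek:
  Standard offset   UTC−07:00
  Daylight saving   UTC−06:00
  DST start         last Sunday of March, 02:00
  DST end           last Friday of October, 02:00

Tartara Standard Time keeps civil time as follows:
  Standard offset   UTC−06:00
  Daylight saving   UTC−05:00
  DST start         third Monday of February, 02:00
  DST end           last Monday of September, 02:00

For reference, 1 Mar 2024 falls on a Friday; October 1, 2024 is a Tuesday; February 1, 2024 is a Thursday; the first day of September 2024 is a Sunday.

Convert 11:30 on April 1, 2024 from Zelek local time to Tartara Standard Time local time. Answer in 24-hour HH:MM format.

12:30

1 March 2024 is a Friday, so Sundays fall on 3, 10, 17, 24, 31; the last is March 31.
1 October 2024 is a Tuesday, so Fridays fall on 4, 11, 18, 25; the last is October 25.
April 1, 2024 lies within the daylight-saving period (31 March – 25 October), so Zelek is on daylight time, UTC−06:00.
11:30 Zelek + 6h = 17:30 UTC.
1 February 2024 is a Thursday, so the first Monday is February 5 and the third is February 19.
1 September 2024 is a Sunday, so Mondays fall on 2, 9, 16, 23, 30; the last is September 30.
At the standard offset (UTC−06:00), 17:30 UTC − 6h = 11:30 Tartara Standard Time standard time.
The standard-time date in Tartara Standard Time, April 1, 2024, falls between 19 February and 30 September, so daylight saving is in effect and Tartara Standard Time is at UTC−05:00.
17:30 UTC − 5h = 12:30 Tartara Standard Time.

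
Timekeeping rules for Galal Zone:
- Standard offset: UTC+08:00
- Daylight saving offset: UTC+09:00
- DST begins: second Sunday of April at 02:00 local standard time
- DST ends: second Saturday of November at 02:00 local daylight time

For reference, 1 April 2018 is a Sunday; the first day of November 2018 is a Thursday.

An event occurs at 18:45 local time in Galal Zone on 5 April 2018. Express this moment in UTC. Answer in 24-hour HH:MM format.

10:45

1 April 2018 is a Sunday, so the first Sunday is April 1 and the second is April 8.
1 November 2018 is a Thursday, so the first Saturday is November 3 and the second is November 10.
5 April 2018 is outside the daylight-saving period (8 April – 10 November), so Galal Zone is on standard time, UTC+08:00.
18:45 local − 8h = 10:45 UTC.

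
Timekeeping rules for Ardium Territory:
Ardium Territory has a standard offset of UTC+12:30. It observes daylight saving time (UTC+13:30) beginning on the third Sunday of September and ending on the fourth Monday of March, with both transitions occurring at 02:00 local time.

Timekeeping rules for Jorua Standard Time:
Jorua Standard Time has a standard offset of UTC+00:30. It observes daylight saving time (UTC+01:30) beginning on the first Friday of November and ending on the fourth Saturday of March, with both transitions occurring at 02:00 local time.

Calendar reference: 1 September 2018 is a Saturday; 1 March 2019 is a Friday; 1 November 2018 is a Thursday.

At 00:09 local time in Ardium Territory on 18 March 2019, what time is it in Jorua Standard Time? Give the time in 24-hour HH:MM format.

1 September 2018 is a Saturday, so the first Sunday is September 2 and the third is September 16.
1 March 2019 is a Friday, so the first Monday is March 4 and the fourth is March 25.
Daylight saving runs 16 September 2018 – 25 March 2019; 18 March 2019 is inside that window, so Ardium Territory is at UTC+13:30.
00:09 Ardium Territory − 13h30m = 10:39 UTC (rolling into the previous day, 17 March 2019).
1 November 2018 is a Thursday, so the first Friday is November 2.
1 March 2019 is a Friday, so the first Saturday is March 2 and the fourth is March 23.
At the standard offset (UTC+00:30), 10:39 UTC + 0h30m = 11:09 Jorua Standard Time standard time.
The standard-time date in Jorua Standard Time, 17 March 2019, lies within the daylight-saving period (2 November 2018 – 23 March 2019), so Jorua Standard Time is on daylight time, UTC+01:30.
10:39 UTC + 1h30m = 12:09 Jorua Standard Time.

12:09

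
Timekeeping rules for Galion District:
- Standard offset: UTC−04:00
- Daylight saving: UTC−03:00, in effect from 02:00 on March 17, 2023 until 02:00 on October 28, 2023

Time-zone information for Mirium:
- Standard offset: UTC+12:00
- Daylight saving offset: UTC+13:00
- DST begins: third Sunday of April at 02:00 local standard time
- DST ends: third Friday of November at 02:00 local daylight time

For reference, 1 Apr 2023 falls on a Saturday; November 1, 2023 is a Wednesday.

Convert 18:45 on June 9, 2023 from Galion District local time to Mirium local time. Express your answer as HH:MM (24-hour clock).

10:45

June 9, 2023 lies within the daylight-saving period (17 March – 28 October), so Galion District is on daylight time, UTC−03:00.
18:45 Galion District + 3h = 21:45 UTC.
1 April 2023 is a Saturday, so the first Sunday is April 2 and the third is April 16.
1 November 2023 is a Wednesday, so the first Friday is November 3 and the third is November 17.
At the standard offset (UTC+12:00), 21:45 UTC + 12h = 09:45 Mirium standard time (rolling into the next day, 10 June 2023).
The standard-time date in Mirium, June 10, 2023, falls between 16 April and 17 November, so daylight saving is in effect and Mirium is at UTC+13:00.
21:45 UTC + 13h = 10:45 Mirium (rolling into the next day, 10 June 2023).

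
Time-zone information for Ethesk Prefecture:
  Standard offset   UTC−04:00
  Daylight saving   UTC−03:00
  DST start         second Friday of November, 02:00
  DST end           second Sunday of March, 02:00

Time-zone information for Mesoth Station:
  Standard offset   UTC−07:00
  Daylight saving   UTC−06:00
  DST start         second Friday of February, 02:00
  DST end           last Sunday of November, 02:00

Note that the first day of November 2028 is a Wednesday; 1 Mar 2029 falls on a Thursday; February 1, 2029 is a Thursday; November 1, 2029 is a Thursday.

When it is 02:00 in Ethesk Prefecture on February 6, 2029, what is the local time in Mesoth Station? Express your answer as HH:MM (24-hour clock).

1 November 2028 is a Wednesday, so the first Friday is November 3 and the second is November 10.
1 March 2029 is a Thursday, so the first Sunday is March 4 and the second is March 11.
February 6, 2029 lies within the daylight-saving period (10 November 2028 – 11 March 2029), so Ethesk Prefecture is on daylight time, UTC−03:00.
02:00 Ethesk Prefecture + 3h = 05:00 UTC.
1 February 2029 is a Thursday, so the first Friday is February 2 and the second is February 9.
1 November 2029 is a Thursday, so Sundays fall on 4, 11, 18, 25; the last is November 25.
At the standard offset (UTC−07:00), 05:00 UTC − 7h = 22:00 Mesoth Station standard time (rolling into the previous day, 5 February 2029).
The standard-time date in Mesoth Station, February 5, 2029, is outside the daylight-saving period (9 February – 25 November), so Mesoth Station is on standard time, UTC−07:00.
05:00 UTC − 7h = 22:00 Mesoth Station (rolling into the previous day, 5 February 2029).

22:00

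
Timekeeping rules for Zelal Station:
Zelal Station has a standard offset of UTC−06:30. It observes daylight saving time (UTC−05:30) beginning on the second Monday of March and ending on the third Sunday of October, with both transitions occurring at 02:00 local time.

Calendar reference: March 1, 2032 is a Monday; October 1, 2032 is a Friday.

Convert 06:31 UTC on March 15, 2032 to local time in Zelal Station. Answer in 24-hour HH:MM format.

01:01

1 March 2032 is a Monday, so the first Monday is March 1 and the second is March 8.
1 October 2032 is a Friday, so the first Sunday is October 3 and the third is October 17.
At the standard offset (UTC−06:30), 06:31 UTC − 6h30m = 00:01 Zelal Station standard time.
The standard-time date in Zelal Station, March 15, 2032, lies within the daylight-saving period (8 March – 17 October), so Zelal Station is on daylight time, UTC−05:30.
06:31 UTC − 5h30m = 01:01 local.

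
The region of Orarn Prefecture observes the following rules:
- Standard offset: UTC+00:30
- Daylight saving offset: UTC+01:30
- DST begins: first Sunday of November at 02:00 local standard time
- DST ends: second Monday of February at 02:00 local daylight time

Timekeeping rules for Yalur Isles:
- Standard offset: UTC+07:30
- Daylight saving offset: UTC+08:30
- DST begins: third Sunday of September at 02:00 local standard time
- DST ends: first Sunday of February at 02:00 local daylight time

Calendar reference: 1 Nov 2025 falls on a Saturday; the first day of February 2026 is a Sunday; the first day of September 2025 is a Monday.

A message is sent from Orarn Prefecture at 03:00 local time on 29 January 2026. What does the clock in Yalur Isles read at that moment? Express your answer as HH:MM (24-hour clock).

10:00

1 November 2025 is a Saturday, so the first Sunday is November 2.
1 February 2026 is a Sunday, so the first Monday is February 2 and the second is February 9.
29 January 2026 falls between 2 November 2025 and 9 February 2026, so daylight saving is in effect and Orarn Prefecture is at UTC+01:30.
03:00 Orarn Prefecture − 1h30m = 01:30 UTC.
1 September 2025 is a Monday, so the first Sunday is September 7 and the third is September 21.
1 February 2026 is a Sunday, so the first Sunday is February 1.
At the standard offset (UTC+07:30), 01:30 UTC + 7h30m = 09:00 Yalur Isles standard time.
The standard-time date in Yalur Isles, 29 January 2026, lies within the daylight-saving period (21 September 2025 – 1 February 2026), so Yalur Isles is on daylight time, UTC+08:30.
01:30 UTC + 8h30m = 10:00 Yalur Isles.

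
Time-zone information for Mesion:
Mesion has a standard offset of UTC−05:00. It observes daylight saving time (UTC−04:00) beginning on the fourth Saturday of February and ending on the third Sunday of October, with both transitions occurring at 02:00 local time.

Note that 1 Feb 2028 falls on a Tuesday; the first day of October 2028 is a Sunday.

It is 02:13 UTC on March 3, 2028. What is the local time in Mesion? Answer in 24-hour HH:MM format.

22:13

1 February 2028 is a Tuesday, so the first Saturday is February 5 and the fourth is February 26.
1 October 2028 is a Sunday, so the first Sunday is October 1 and the third is October 15.
At the standard offset (UTC−05:00), 02:13 UTC − 5h = 21:13 Mesion standard time (rolling into the previous day, 2 March 2028).
Daylight saving runs 26 February – 15 October; the standard-time date in Mesion, March 2, 2028, is inside that window, so Mesion is at UTC−04:00.
02:13 UTC − 4h = 22:13 local (rolling into the previous day, 2 March 2028).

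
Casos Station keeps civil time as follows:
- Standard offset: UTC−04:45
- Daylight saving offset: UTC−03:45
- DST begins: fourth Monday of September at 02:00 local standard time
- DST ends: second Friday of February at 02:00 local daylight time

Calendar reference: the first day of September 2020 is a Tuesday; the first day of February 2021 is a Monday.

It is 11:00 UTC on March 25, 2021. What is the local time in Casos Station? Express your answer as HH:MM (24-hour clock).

06:15

1 September 2020 is a Tuesday, so the first Monday is September 7 and the fourth is September 28.
1 February 2021 is a Monday, so the first Friday is February 5 and the second is February 12.
At the standard offset (UTC−04:45), 11:00 UTC − 4h45m = 06:15 Casos Station standard time.
Daylight saving runs 28 September 2020 – 12 February 2021; the standard-time date in Casos Station, March 25, 2021, is outside that window, so Casos Station is on standard time at UTC−04:45.
11:00 UTC − 4h45m = 06:15 local.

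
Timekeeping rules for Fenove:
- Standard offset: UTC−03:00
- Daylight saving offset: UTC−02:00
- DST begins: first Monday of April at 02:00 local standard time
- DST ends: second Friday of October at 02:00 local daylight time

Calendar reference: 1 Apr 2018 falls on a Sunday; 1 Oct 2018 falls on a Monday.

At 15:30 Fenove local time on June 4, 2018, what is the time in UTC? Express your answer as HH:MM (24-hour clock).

1 April 2018 is a Sunday, so the first Monday is April 2.
1 October 2018 is a Monday, so the first Friday is October 5 and the second is October 12.
Daylight saving runs 2 April – 12 October; June 4, 2018 is inside that window, so Fenove is at UTC−02:00.
15:30 local + 2h = 17:30 UTC.

17:30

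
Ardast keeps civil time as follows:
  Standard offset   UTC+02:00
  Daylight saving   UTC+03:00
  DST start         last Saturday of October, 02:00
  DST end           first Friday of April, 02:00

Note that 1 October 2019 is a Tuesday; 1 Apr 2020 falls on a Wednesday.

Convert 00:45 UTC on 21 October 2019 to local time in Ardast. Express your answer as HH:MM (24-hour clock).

1 October 2019 is a Tuesday, so Saturdays fall on 5, 12, 19, 26; the last is October 26.
1 April 2020 is a Wednesday, so the first Friday is April 3.
At the standard offset (UTC+02:00), 00:45 UTC + 2h = 02:45 Ardast standard time.
Daylight saving runs 26 October 2019 – 3 April 2020; the standard-time date in Ardast, 21 October 2019, is outside that window, so Ardast is on standard time at UTC+02:00.
00:45 UTC + 2h = 02:45 local.

02:45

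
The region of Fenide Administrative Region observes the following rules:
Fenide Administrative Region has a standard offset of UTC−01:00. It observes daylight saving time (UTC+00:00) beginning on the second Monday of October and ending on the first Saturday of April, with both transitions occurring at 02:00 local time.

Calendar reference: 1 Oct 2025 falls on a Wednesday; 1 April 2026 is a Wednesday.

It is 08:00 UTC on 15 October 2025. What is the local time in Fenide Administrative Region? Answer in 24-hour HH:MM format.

08:00

1 October 2025 is a Wednesday, so the first Monday is October 6 and the second is October 13.
1 April 2026 is a Wednesday, so the first Saturday is April 4.
At the standard offset (UTC−01:00), 08:00 UTC − 1h = 07:00 Fenide Administrative Region standard time.
The standard-time date in Fenide Administrative Region, 15 October 2025, lies within the daylight-saving period (13 October 2025 – 4 April 2026), so Fenide Administrative Region is on daylight time, UTC+00:00.
08:00 UTC + 0h = 08:00 local.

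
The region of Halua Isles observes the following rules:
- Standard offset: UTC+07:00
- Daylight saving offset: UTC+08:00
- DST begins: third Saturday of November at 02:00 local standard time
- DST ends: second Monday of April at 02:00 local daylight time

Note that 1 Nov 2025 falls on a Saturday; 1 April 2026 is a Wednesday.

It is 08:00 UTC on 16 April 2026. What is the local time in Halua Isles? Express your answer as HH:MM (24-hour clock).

15:00

1 November 2025 is a Saturday, so the first Saturday is November 1 and the third is November 15.
1 April 2026 is a Wednesday, so the first Monday is April 6 and the second is April 13.
At the standard offset (UTC+07:00), 08:00 UTC + 7h = 15:00 Halua Isles standard time.
The standard-time date in Halua Isles, 16 April 2026, is outside the daylight-saving period (15 November 2025 – 13 April 2026), so Halua Isles is on standard time, UTC+07:00.
08:00 UTC + 7h = 15:00 local.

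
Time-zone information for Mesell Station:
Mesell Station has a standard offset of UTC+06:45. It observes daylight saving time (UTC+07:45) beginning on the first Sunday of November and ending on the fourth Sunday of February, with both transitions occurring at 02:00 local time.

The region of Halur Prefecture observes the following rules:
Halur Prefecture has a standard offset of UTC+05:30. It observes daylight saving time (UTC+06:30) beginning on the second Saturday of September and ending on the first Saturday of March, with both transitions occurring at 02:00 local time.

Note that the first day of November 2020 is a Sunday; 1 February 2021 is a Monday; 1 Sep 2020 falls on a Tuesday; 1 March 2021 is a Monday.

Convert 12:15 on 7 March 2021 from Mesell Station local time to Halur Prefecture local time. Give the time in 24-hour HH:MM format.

1 November 2020 is a Sunday, so the first Sunday is November 1.
1 February 2021 is a Monday, so the first Sunday is February 7 and the fourth is February 28.
7 March 2021 does not fall between 1 November 2020 and 28 February 2021, so daylight saving is not in effect and Mesell Station is at UTC+06:45.
12:15 Mesell Station − 6h45m = 05:30 UTC.
1 September 2020 is a Tuesday, so the first Saturday is September 5 and the second is September 12.
1 March 2021 is a Monday, so the first Saturday is March 6.
At the standard offset (UTC+05:30), 05:30 UTC + 5h30m = 11:00 Halur Prefecture standard time.
The standard-time date in Halur Prefecture, 7 March 2021, does not fall between 12 September 2020 and 6 March 2021, so daylight saving is not in effect and Halur Prefecture is at UTC+05:30.
05:30 UTC + 5h30m = 11:00 Halur Prefecture.

11:00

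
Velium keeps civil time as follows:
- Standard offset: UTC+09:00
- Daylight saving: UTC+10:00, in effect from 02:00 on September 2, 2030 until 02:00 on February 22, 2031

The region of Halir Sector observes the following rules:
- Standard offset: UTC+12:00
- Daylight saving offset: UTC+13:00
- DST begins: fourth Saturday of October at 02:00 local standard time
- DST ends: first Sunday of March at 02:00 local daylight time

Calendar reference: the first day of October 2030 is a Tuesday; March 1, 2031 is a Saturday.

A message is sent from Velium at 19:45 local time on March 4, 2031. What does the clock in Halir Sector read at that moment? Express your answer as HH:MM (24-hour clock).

March 4, 2031 does not fall between 2 September 2030 and 22 February 2031, so daylight saving is not in effect and Velium is at UTC+09:00.
19:45 Velium − 9h = 10:45 UTC.
1 October 2030 is a Tuesday, so the first Saturday is October 5 and the fourth is October 26.
1 March 2031 is a Saturday, so the first Sunday is March 2.
At the standard offset (UTC+12:00), 10:45 UTC + 12h = 22:45 Halir Sector standard time.
The standard-time date in Halir Sector, March 4, 2031, does not fall between 26 October 2030 and 2 March 2031, so daylight saving is not in effect and Halir Sector is at UTC+12:00.
10:45 UTC + 12h = 22:45 Halir Sector.

22:45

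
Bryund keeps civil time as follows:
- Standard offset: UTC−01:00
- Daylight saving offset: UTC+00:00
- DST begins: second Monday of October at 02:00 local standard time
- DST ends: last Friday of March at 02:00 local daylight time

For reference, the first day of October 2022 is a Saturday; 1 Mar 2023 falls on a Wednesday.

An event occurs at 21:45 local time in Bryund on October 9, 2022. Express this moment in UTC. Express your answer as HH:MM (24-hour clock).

22:45

1 October 2022 is a Saturday, so the first Monday is October 3 and the second is October 10.
1 March 2023 is a Wednesday, so Fridays fall on 3, 10, 17, 24, 31; the last is March 31.
October 9, 2022 is outside the daylight-saving period (10 October 2022 – 31 March 2023), so Bryund is on standard time, UTC−01:00.
21:45 local + 1h = 22:45 UTC.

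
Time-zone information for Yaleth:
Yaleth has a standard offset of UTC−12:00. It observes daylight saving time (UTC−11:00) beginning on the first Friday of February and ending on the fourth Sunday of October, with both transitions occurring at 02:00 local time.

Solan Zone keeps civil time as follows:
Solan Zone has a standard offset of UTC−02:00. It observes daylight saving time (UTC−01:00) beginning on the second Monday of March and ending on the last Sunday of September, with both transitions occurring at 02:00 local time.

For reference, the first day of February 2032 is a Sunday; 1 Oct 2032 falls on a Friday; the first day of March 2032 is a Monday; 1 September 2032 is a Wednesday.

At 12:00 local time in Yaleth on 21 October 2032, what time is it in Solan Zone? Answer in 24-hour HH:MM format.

21:00

1 February 2032 is a Sunday, so the first Friday is February 6.
1 October 2032 is a Friday, so the first Sunday is October 3 and the fourth is October 24.
21 October 2032 falls between 6 February and 24 October, so daylight saving is in effect and Yaleth is at UTC−11:00.
12:00 Yaleth + 11h = 23:00 UTC.
1 March 2032 is a Monday, so the first Monday is March 1 and the second is March 8.
1 September 2032 is a Wednesday, so Sundays fall on 5, 12, 19, 26; the last is September 26.
At the standard offset (UTC−02:00), 23:00 UTC − 2h = 21:00 Solan Zone standard time.
The standard-time date in Solan Zone, 21 October 2032, does not fall between 8 March and 26 September, so daylight saving is not in effect and Solan Zone is at UTC−02:00.
23:00 UTC − 2h = 21:00 Solan Zone.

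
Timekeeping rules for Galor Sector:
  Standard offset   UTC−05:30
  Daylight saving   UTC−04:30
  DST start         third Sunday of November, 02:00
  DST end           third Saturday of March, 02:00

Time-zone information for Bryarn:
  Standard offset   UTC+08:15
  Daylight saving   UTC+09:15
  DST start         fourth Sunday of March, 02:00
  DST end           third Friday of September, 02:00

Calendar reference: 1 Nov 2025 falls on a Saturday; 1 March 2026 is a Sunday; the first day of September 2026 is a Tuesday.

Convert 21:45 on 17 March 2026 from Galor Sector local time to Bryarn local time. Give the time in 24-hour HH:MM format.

10:30

1 November 2025 is a Saturday, so the first Sunday is November 2 and the third is November 16.
1 March 2026 is a Sunday, so the first Saturday is March 7 and the third is March 21.
17 March 2026 falls between 16 November 2025 and 21 March 2026, so daylight saving is in effect and Galor Sector is at UTC−04:30.
21:45 Galor Sector + 4h30m = 02:15 UTC (rolling into the next day, 18 March 2026).
1 March 2026 is a Sunday, so the first Sunday is March 1 and the fourth is March 22.
1 September 2026 is a Tuesday, so the first Friday is September 4 and the third is September 18.
At the standard offset (UTC+08:15), 02:15 UTC + 8h15m = 10:30 Bryarn standard time.
The standard-time date in Bryarn, 18 March 2026, is outside the daylight-saving period (22 March – 18 September), so Bryarn is on standard time, UTC+08:15.
02:15 UTC + 8h15m = 10:30 Bryarn.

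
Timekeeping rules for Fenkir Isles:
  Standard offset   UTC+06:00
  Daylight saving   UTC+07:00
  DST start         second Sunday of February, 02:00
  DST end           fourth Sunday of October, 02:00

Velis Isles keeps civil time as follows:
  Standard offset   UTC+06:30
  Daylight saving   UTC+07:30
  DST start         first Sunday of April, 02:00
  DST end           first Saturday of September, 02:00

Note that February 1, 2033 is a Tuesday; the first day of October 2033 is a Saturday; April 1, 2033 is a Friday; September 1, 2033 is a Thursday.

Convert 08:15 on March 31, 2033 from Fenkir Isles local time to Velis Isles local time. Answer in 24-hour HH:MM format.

07:45

1 February 2033 is a Tuesday, so the first Sunday is February 6 and the second is February 13.
1 October 2033 is a Saturday, so the first Sunday is October 2 and the fourth is October 23.
March 31, 2033 lies within the daylight-saving period (13 February – 23 October), so Fenkir Isles is on daylight time, UTC+07:00.
08:15 Fenkir Isles − 7h = 01:15 UTC.
1 April 2033 is a Friday, so the first Sunday is April 3.
1 September 2033 is a Thursday, so the first Saturday is September 3.
At the standard offset (UTC+06:30), 01:15 UTC + 6h30m = 07:45 Velis Isles standard time.
Daylight saving runs 3 April – 3 September; the standard-time date in Velis Isles, March 31, 2033, is outside that window, so Velis Isles is on standard time at UTC+06:30.
01:15 UTC + 6h30m = 07:45 Velis Isles.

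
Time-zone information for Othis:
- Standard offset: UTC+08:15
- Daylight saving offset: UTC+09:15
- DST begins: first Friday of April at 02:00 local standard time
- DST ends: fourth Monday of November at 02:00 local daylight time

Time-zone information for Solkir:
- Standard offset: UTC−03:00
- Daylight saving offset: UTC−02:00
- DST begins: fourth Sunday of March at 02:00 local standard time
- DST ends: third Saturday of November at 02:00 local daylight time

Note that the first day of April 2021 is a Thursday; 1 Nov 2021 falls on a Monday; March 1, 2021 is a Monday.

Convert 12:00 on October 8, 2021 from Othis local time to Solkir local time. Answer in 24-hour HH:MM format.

1 April 2021 is a Thursday, so the first Friday is April 2.
1 November 2021 is a Monday, so the first Monday is November 1 and the fourth is November 22.
October 8, 2021 falls between 2 April and 22 November, so daylight saving is in effect and Othis is at UTC+09:15.
12:00 Othis − 9h15m = 02:45 UTC.
1 March 2021 is a Monday, so the first Sunday is March 7 and the fourth is March 28.
1 November 2021 is a Monday, so the first Saturday is November 6 and the third is November 20.
At the standard offset (UTC−03:00), 02:45 UTC − 3h = 23:45 Solkir standard time (rolling into the previous day, 7 October 2021).
The standard-time date in Solkir, October 7, 2021, falls between 28 March and 20 November, so daylight saving is in effect and Solkir is at UTC−02:00.
02:45 UTC − 2h = 00:45 Solkir.

00:45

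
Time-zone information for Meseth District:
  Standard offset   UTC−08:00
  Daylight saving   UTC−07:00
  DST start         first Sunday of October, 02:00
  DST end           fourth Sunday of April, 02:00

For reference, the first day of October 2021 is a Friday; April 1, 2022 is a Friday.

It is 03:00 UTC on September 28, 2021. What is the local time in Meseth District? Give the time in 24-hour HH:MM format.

19:00

1 October 2021 is a Friday, so the first Sunday is October 3.
1 April 2022 is a Friday, so the first Sunday is April 3 and the fourth is April 24.
At the standard offset (UTC−08:00), 03:00 UTC − 8h = 19:00 Meseth District standard time (rolling into the previous day, 27 September 2021).
The standard-time date in Meseth District, September 27, 2021, does not fall between 3 October 2021 and 24 April 2022, so daylight saving is not in effect and Meseth District is at UTC−08:00.
03:00 UTC − 8h = 19:00 local (rolling into the previous day, 27 September 2021).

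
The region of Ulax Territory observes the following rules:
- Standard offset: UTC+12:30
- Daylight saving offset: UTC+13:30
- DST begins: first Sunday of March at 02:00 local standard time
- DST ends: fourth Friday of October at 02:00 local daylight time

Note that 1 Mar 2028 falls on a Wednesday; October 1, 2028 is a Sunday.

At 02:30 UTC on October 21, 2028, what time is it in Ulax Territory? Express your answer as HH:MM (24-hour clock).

16:00

1 March 2028 is a Wednesday, so the first Sunday is March 5.
1 October 2028 is a Sunday, so the first Friday is October 6 and the fourth is October 27.
At the standard offset (UTC+12:30), 02:30 UTC + 12h30m = 15:00 Ulax Territory standard time.
Daylight saving runs 5 March – 27 October; the standard-time date in Ulax Territory, October 21, 2028, is inside that window, so Ulax Territory is at UTC+13:30.
02:30 UTC + 13h30m = 16:00 local.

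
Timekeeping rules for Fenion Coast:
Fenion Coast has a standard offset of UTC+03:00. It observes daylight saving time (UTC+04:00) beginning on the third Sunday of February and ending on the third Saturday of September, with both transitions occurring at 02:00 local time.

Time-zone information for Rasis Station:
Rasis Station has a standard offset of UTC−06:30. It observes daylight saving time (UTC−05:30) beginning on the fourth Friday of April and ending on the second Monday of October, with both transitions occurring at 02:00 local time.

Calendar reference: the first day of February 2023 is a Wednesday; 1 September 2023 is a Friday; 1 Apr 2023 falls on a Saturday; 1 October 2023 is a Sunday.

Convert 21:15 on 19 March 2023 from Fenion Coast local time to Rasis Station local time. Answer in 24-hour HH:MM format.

1 February 2023 is a Wednesday, so the first Sunday is February 5 and the third is February 19.
1 September 2023 is a Friday, so the first Saturday is September 2 and the third is September 16.
19 March 2023 falls between 19 February and 16 September, so daylight saving is in effect and Fenion Coast is at UTC+04:00.
21:15 Fenion Coast − 4h = 17:15 UTC.
1 April 2023 is a Saturday, so the first Friday is April 7 and the fourth is April 28.
1 October 2023 is a Sunday, so the first Monday is October 2 and the second is October 9.
At the standard offset (UTC−06:30), 17:15 UTC − 6h30m = 10:45 Rasis Station standard time.
The standard-time date in Rasis Station, 19 March 2023, is outside the daylight-saving period (28 April – 9 October), so Rasis Station is on standard time, UTC−06:30.
17:15 UTC − 6h30m = 10:45 Rasis Station.

10:45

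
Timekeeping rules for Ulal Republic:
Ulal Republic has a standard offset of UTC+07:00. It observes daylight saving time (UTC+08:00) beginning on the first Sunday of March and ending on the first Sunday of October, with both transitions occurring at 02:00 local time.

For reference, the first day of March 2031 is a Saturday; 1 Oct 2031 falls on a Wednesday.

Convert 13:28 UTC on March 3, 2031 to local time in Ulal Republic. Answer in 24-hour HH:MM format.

21:28

1 March 2031 is a Saturday, so the first Sunday is March 2.
1 October 2031 is a Wednesday, so the first Sunday is October 5.
At the standard offset (UTC+07:00), 13:28 UTC + 7h = 20:28 Ulal Republic standard time.
Daylight saving runs 2 March – 5 October; the standard-time date in Ulal Republic, March 3, 2031, is inside that window, so Ulal Republic is at UTC+08:00.
13:28 UTC + 8h = 21:28 local.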